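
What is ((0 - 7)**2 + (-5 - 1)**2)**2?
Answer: 7225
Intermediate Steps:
((0 - 7)**2 + (-5 - 1)**2)**2 = ((-7)**2 + (-6)**2)**2 = (49 + 36)**2 = 85**2 = 7225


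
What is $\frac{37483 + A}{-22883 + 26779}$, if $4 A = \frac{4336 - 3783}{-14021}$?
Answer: $\frac{300313717}{31214752} \approx 9.6209$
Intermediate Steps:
$A = - \frac{79}{8012}$ ($A = \frac{\left(4336 - 3783\right) \frac{1}{-14021}}{4} = \frac{\left(4336 - 3783\right) \left(- \frac{1}{14021}\right)}{4} = \frac{553 \left(- \frac{1}{14021}\right)}{4} = \frac{1}{4} \left(- \frac{79}{2003}\right) = - \frac{79}{8012} \approx -0.0098602$)
$\frac{37483 + A}{-22883 + 26779} = \frac{37483 - \frac{79}{8012}}{-22883 + 26779} = \frac{300313717}{8012 \cdot 3896} = \frac{300313717}{8012} \cdot \frac{1}{3896} = \frac{300313717}{31214752}$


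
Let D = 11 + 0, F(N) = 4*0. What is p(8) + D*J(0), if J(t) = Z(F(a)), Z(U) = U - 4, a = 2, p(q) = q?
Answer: -36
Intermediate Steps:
F(N) = 0
Z(U) = -4 + U
J(t) = -4 (J(t) = -4 + 0 = -4)
D = 11
p(8) + D*J(0) = 8 + 11*(-4) = 8 - 44 = -36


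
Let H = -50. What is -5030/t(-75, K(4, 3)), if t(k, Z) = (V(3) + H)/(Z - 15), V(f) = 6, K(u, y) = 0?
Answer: -37725/22 ≈ -1714.8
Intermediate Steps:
t(k, Z) = -44/(-15 + Z) (t(k, Z) = (6 - 50)/(Z - 15) = -44/(-15 + Z))
-5030/t(-75, K(4, 3)) = -5030/((-44/(-15 + 0))) = -5030/((-44/(-15))) = -5030/((-44*(-1/15))) = -5030/44/15 = -5030*15/44 = -37725/22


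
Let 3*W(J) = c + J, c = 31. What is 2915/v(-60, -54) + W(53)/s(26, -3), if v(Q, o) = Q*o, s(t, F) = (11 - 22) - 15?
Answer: -1493/8424 ≈ -0.17723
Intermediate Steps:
s(t, F) = -26 (s(t, F) = -11 - 15 = -26)
W(J) = 31/3 + J/3 (W(J) = (31 + J)/3 = 31/3 + J/3)
2915/v(-60, -54) + W(53)/s(26, -3) = 2915/((-60*(-54))) + (31/3 + (⅓)*53)/(-26) = 2915/3240 + (31/3 + 53/3)*(-1/26) = 2915*(1/3240) + 28*(-1/26) = 583/648 - 14/13 = -1493/8424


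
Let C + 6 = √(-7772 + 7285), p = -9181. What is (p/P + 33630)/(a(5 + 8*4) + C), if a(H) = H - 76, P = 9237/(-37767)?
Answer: -9860687055/7734448 - 219126379*I*√487/7734448 ≈ -1274.9 - 625.22*I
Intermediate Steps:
P = -3079/12589 (P = 9237*(-1/37767) = -3079/12589 ≈ -0.24458)
C = -6 + I*√487 (C = -6 + √(-7772 + 7285) = -6 + √(-487) = -6 + I*√487 ≈ -6.0 + 22.068*I)
a(H) = -76 + H
(p/P + 33630)/(a(5 + 8*4) + C) = (-9181/(-3079/12589) + 33630)/((-76 + (5 + 8*4)) + (-6 + I*√487)) = (-9181*(-12589/3079) + 33630)/((-76 + (5 + 32)) + (-6 + I*√487)) = (115579609/3079 + 33630)/((-76 + 37) + (-6 + I*√487)) = 219126379/(3079*(-39 + (-6 + I*√487))) = 219126379/(3079*(-45 + I*√487))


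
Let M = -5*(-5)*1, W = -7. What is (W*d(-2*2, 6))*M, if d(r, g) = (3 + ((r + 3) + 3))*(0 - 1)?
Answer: 875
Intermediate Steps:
M = 25 (M = 25*1 = 25)
d(r, g) = -9 - r (d(r, g) = (3 + ((3 + r) + 3))*(-1) = (3 + (6 + r))*(-1) = (9 + r)*(-1) = -9 - r)
(W*d(-2*2, 6))*M = -7*(-9 - (-2)*2)*25 = -7*(-9 - 1*(-4))*25 = -7*(-9 + 4)*25 = -7*(-5)*25 = 35*25 = 875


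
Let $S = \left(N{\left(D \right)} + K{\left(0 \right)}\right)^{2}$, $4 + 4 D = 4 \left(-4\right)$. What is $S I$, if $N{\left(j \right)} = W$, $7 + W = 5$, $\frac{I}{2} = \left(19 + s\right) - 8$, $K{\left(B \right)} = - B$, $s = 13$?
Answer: $192$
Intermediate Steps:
$I = 48$ ($I = 2 \left(\left(19 + 13\right) - 8\right) = 2 \left(32 - 8\right) = 2 \cdot 24 = 48$)
$W = -2$ ($W = -7 + 5 = -2$)
$D = -5$ ($D = -1 + \frac{4 \left(-4\right)}{4} = -1 + \frac{1}{4} \left(-16\right) = -1 - 4 = -5$)
$N{\left(j \right)} = -2$
$S = 4$ ($S = \left(-2 - 0\right)^{2} = \left(-2 + 0\right)^{2} = \left(-2\right)^{2} = 4$)
$S I = 4 \cdot 48 = 192$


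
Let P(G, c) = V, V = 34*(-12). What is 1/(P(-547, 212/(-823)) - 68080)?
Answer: -1/68488 ≈ -1.4601e-5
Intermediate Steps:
V = -408
P(G, c) = -408
1/(P(-547, 212/(-823)) - 68080) = 1/(-408 - 68080) = 1/(-68488) = -1/68488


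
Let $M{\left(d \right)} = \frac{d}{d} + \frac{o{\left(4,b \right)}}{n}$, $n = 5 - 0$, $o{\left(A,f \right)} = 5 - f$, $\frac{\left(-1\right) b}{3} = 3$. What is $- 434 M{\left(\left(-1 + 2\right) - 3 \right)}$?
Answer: $- \frac{8246}{5} \approx -1649.2$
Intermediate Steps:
$b = -9$ ($b = \left(-3\right) 3 = -9$)
$n = 5$ ($n = 5 + 0 = 5$)
$M{\left(d \right)} = \frac{19}{5}$ ($M{\left(d \right)} = \frac{d}{d} + \frac{5 - -9}{5} = 1 + \left(5 + 9\right) \frac{1}{5} = 1 + 14 \cdot \frac{1}{5} = 1 + \frac{14}{5} = \frac{19}{5}$)
$- 434 M{\left(\left(-1 + 2\right) - 3 \right)} = \left(-434\right) \frac{19}{5} = - \frac{8246}{5}$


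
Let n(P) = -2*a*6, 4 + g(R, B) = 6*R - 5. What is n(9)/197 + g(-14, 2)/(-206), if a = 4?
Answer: 8433/40582 ≈ 0.20780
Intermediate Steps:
g(R, B) = -9 + 6*R (g(R, B) = -4 + (6*R - 5) = -4 + (-5 + 6*R) = -9 + 6*R)
n(P) = -48 (n(P) = -2*4*6 = -8*6 = -48)
n(9)/197 + g(-14, 2)/(-206) = -48/197 + (-9 + 6*(-14))/(-206) = -48*1/197 + (-9 - 84)*(-1/206) = -48/197 - 93*(-1/206) = -48/197 + 93/206 = 8433/40582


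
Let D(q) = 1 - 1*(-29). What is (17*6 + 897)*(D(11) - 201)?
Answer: -170829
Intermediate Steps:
D(q) = 30 (D(q) = 1 + 29 = 30)
(17*6 + 897)*(D(11) - 201) = (17*6 + 897)*(30 - 201) = (102 + 897)*(-171) = 999*(-171) = -170829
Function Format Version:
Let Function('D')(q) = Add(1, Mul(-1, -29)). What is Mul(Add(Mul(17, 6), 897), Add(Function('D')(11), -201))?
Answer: -170829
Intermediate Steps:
Function('D')(q) = 30 (Function('D')(q) = Add(1, 29) = 30)
Mul(Add(Mul(17, 6), 897), Add(Function('D')(11), -201)) = Mul(Add(Mul(17, 6), 897), Add(30, -201)) = Mul(Add(102, 897), -171) = Mul(999, -171) = -170829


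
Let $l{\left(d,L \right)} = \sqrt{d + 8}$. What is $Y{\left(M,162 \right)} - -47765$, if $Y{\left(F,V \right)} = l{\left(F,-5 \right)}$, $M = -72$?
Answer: $47765 + 8 i \approx 47765.0 + 8.0 i$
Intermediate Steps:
$l{\left(d,L \right)} = \sqrt{8 + d}$
$Y{\left(F,V \right)} = \sqrt{8 + F}$
$Y{\left(M,162 \right)} - -47765 = \sqrt{8 - 72} - -47765 = \sqrt{-64} + 47765 = 8 i + 47765 = 47765 + 8 i$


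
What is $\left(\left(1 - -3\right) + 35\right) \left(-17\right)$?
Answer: $-663$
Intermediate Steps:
$\left(\left(1 - -3\right) + 35\right) \left(-17\right) = \left(\left(1 + 3\right) + 35\right) \left(-17\right) = \left(4 + 35\right) \left(-17\right) = 39 \left(-17\right) = -663$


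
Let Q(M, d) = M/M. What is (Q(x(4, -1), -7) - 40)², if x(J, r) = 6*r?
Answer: 1521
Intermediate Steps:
Q(M, d) = 1
(Q(x(4, -1), -7) - 40)² = (1 - 40)² = (-39)² = 1521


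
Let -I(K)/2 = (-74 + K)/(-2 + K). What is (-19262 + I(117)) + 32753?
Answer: 1551379/115 ≈ 13490.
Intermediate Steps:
I(K) = -2*(-74 + K)/(-2 + K)
(-19262 + I(117)) + 32753 = (-19262 + 2*(74 - 1*117)/(-2 + 117)) + 32753 = (-19262 + 2*(74 - 117)/115) + 32753 = (-19262 + 2*(1/115)*(-43)) + 32753 = (-19262 - 86/115) + 32753 = -2215216/115 + 32753 = 1551379/115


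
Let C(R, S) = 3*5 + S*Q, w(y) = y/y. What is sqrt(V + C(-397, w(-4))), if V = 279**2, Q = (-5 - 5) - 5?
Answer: 279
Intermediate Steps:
w(y) = 1
Q = -15 (Q = -10 - 5 = -15)
V = 77841
C(R, S) = 15 - 15*S (C(R, S) = 3*5 + S*(-15) = 15 - 15*S)
sqrt(V + C(-397, w(-4))) = sqrt(77841 + (15 - 15*1)) = sqrt(77841 + (15 - 15)) = sqrt(77841 + 0) = sqrt(77841) = 279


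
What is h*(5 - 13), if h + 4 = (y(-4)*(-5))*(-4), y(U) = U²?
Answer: -2528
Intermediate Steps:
h = 316 (h = -4 + ((-4)²*(-5))*(-4) = -4 + (16*(-5))*(-4) = -4 - 80*(-4) = -4 + 320 = 316)
h*(5 - 13) = 316*(5 - 13) = 316*(-8) = -2528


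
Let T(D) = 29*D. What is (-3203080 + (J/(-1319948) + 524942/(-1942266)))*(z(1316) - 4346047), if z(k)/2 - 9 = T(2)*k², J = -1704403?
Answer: -47470705792179781763083879/75402650652 ≈ -6.2956e+14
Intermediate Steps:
z(k) = 18 + 116*k² (z(k) = 18 + 2*((29*2)*k²) = 18 + 2*(58*k²) = 18 + 116*k²)
(-3203080 + (J/(-1319948) + 524942/(-1942266)))*(z(1316) - 4346047) = (-3203080 + (-1704403/(-1319948) + 524942/(-1942266)))*((18 + 116*1316²) - 4346047) = (-3203080 + (-1704403*(-1/1319948) + 524942*(-1/1942266)))*((18 + 116*1731856) - 4346047) = (-3203080 + (100259/77644 - 262471/971133))*((18 + 200895296) - 4346047) = (-3203080 + 76985525123/75402650652)*(200895314 - 4346047) = -241520645264883037/75402650652*196549267 = -47470705792179781763083879/75402650652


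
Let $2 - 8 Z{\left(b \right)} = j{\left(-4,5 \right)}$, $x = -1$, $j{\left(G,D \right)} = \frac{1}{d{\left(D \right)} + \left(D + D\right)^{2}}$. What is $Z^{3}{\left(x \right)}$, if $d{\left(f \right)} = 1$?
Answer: $\frac{8120601}{527514112} \approx 0.015394$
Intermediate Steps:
$j{\left(G,D \right)} = \frac{1}{1 + 4 D^{2}}$ ($j{\left(G,D \right)} = \frac{1}{1 + \left(D + D\right)^{2}} = \frac{1}{1 + \left(2 D\right)^{2}} = \frac{1}{1 + 4 D^{2}}$)
$Z{\left(b \right)} = \frac{201}{808}$ ($Z{\left(b \right)} = \frac{1}{4} - \frac{1}{8 \left(1 + 4 \cdot 5^{2}\right)} = \frac{1}{4} - \frac{1}{8 \left(1 + 4 \cdot 25\right)} = \frac{1}{4} - \frac{1}{8 \left(1 + 100\right)} = \frac{1}{4} - \frac{1}{8 \cdot 101} = \frac{1}{4} - \frac{1}{808} = \frac{201}{808}$)
$Z^{3}{\left(x \right)} = \left(\frac{201}{808}\right)^{3} = \frac{8120601}{527514112}$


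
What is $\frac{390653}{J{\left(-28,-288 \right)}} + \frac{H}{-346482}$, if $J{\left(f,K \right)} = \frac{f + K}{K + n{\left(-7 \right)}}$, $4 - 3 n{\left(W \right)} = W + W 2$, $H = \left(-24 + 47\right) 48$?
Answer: $\frac{2103003707913}{6082684} \approx 3.4574 \cdot 10^{5}$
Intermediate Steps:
$H = 1104$ ($H = 23 \cdot 48 = 1104$)
$n{\left(W \right)} = \frac{4}{3} - W$ ($n{\left(W \right)} = \frac{4}{3} - \frac{W + W 2}{3} = \frac{4}{3} - \frac{W + 2 W}{3} = \frac{4}{3} - \frac{3 W}{3} = \frac{4}{3} - W$)
$J{\left(f,K \right)} = \frac{K + f}{\frac{25}{3} + K}$ ($J{\left(f,K \right)} = \frac{f + K}{K + \left(\frac{4}{3} - -7\right)} = \frac{K + f}{K + \left(\frac{4}{3} + 7\right)} = \frac{K + f}{K + \frac{25}{3}} = \frac{K + f}{\frac{25}{3} + K}$)
$\frac{390653}{J{\left(-28,-288 \right)}} + \frac{H}{-346482} = \frac{390653}{3 \frac{1}{25 + 3 \left(-288\right)} \left(-288 - 28\right)} + \frac{1104}{-346482} = \frac{390653}{3 \frac{1}{25 - 864} \left(-316\right)} + 1104 \left(- \frac{1}{346482}\right) = \frac{390653}{3 \frac{1}{-839} \left(-316\right)} - \frac{184}{57747} = \frac{390653}{3 \left(- \frac{1}{839}\right) \left(-316\right)} - \frac{184}{57747} = \frac{390653}{\frac{948}{839}} - \frac{184}{57747} = 390653 \cdot \frac{839}{948} - \frac{184}{57747} = \frac{327757867}{948} - \frac{184}{57747} = \frac{2103003707913}{6082684}$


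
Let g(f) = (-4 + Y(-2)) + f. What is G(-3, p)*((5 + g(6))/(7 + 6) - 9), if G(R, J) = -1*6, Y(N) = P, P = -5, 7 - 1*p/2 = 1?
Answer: 690/13 ≈ 53.077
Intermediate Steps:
p = 12 (p = 14 - 2*1 = 14 - 2 = 12)
Y(N) = -5
g(f) = -9 + f (g(f) = (-4 - 5) + f = -9 + f)
G(R, J) = -6
G(-3, p)*((5 + g(6))/(7 + 6) - 9) = -6*((5 + (-9 + 6))/(7 + 6) - 9) = -6*((5 - 3)/13 - 9) = -6*(2*(1/13) - 9) = -6*(2/13 - 9) = -6*(-115/13) = 690/13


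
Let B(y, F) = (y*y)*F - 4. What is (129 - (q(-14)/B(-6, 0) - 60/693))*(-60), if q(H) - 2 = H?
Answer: -582520/77 ≈ -7565.2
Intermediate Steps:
B(y, F) = -4 + F*y**2 (B(y, F) = y**2*F - 4 = F*y**2 - 4 = -4 + F*y**2)
q(H) = 2 + H
(129 - (q(-14)/B(-6, 0) - 60/693))*(-60) = (129 - ((2 - 14)/(-4 + 0*(-6)**2) - 60/693))*(-60) = (129 - (-12/(-4 + 0*36) - 60*1/693))*(-60) = (129 - (-12/(-4 + 0) - 20/231))*(-60) = (129 - (-12/(-4) - 20/231))*(-60) = (129 - (-12*(-1/4) - 20/231))*(-60) = (129 - (3 - 20/231))*(-60) = (129 - 1*673/231)*(-60) = (129 - 673/231)*(-60) = (29126/231)*(-60) = -582520/77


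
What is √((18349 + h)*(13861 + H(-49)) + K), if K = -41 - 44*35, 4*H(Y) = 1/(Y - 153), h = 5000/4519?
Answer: √83106516405182430/18076 ≈ 15948.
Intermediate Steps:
h = 5000/4519 (h = 5000*(1/4519) = 5000/4519 ≈ 1.1064)
H(Y) = 1/(4*(-153 + Y)) (H(Y) = 1/(4*(Y - 153)) = 1/(4*(-153 + Y)))
K = -1581 (K = -41 - 1540 = -1581)
√((18349 + h)*(13861 + H(-49)) + K) = √((18349 + 5000/4519)*(13861 + 1/(4*(-153 - 49))) - 1581) = √(82924131*(13861 + (¼)/(-202))/4519 - 1581) = √(82924131*(13861 + (¼)*(-1/202))/4519 - 1581) = √(82924131*(13861 - 1/808)/4519 - 1581) = √((82924131/4519)*(11199687/808) - 1581) = √(9195290217297/36152 - 1581) = √(9195233060985/36152) = √83106516405182430/18076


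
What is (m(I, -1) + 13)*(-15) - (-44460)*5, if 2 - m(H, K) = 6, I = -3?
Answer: 222165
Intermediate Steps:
m(H, K) = -4 (m(H, K) = 2 - 1*6 = 2 - 6 = -4)
(m(I, -1) + 13)*(-15) - (-44460)*5 = (-4 + 13)*(-15) - (-44460)*5 = 9*(-15) - 1140*(-195) = -135 + 222300 = 222165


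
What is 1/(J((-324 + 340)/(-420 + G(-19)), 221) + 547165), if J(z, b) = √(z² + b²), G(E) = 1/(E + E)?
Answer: 27878442063593/15254105263242446080 - 15961*√497696683553/15254105263242446080 ≈ 1.8269e-6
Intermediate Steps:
G(E) = 1/(2*E)
J(z, b) = √(b² + z²)
1/(J((-324 + 340)/(-420 + G(-19)), 221) + 547165) = 1/(√(221² + ((-324 + 340)/(-420 + (½)/(-19)))²) + 547165) = 1/(√(48841 + (16/(-420 + (½)*(-1/19)))²) + 547165) = 1/(√(48841 + (16/(-420 - 1/38))²) + 547165) = 1/(√(48841 + (16/(-15961/38))²) + 547165) = 1/(√(48841 + (16*(-38/15961))²) + 547165) = 1/(√(48841 + (-608/15961)²) + 547165) = 1/(√(48841 + 369664/254753521) + 547165) = 1/(√(12442417088825/254753521) + 547165) = 1/(5*√497696683553/15961 + 547165) = 1/(547165 + 5*√497696683553/15961)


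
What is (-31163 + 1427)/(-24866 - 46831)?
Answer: 9912/23899 ≈ 0.41475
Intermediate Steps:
(-31163 + 1427)/(-24866 - 46831) = -29736/(-71697) = -29736*(-1/71697) = 9912/23899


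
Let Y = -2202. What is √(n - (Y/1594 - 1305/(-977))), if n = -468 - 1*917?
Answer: I*√839732980624937/778669 ≈ 37.215*I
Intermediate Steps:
n = -1385 (n = -468 - 917 = -1385)
√(n - (Y/1594 - 1305/(-977))) = √(-1385 - (-2202/1594 - 1305/(-977))) = √(-1385 - (-2202*1/1594 - 1305*(-1/977))) = √(-1385 - (-1101/797 + 1305/977)) = √(-1385 - 1*(-35592/778669)) = √(-1385 + 35592/778669) = √(-1078420973/778669) = I*√839732980624937/778669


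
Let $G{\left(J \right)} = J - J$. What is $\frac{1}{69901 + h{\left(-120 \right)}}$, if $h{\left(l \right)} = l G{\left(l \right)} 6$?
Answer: $\frac{1}{69901} \approx 1.4306 \cdot 10^{-5}$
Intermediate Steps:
$G{\left(J \right)} = 0$
$h{\left(l \right)} = 0$ ($h{\left(l \right)} = l 0 \cdot 6 = 0 \cdot 6 = 0$)
$\frac{1}{69901 + h{\left(-120 \right)}} = \frac{1}{69901 + 0} = \frac{1}{69901}$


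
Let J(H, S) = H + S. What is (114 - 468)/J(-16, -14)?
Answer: 59/5 ≈ 11.800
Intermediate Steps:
(114 - 468)/J(-16, -14) = (114 - 468)/(-16 - 14) = -354/(-30) = -1/30*(-354) = 59/5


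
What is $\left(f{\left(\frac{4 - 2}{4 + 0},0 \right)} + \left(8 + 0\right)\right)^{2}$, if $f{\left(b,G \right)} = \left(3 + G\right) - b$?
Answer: $\frac{441}{4} \approx 110.25$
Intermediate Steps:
$f{\left(b,G \right)} = 3 + G - b$
$\left(f{\left(\frac{4 - 2}{4 + 0},0 \right)} + \left(8 + 0\right)\right)^{2} = \left(\left(3 + 0 - \frac{4 - 2}{4 + 0}\right) + \left(8 + 0\right)\right)^{2} = \left(\left(3 + 0 - \frac{2}{4}\right) + 8\right)^{2} = \left(\left(3 + 0 - 2 \cdot \frac{1}{4}\right) + 8\right)^{2} = \left(\left(3 + 0 - \frac{1}{2}\right) + 8\right)^{2} = \left(\frac{5}{2} + 8\right)^{2} = \left(\frac{21}{2}\right)^{2} = \frac{441}{4}$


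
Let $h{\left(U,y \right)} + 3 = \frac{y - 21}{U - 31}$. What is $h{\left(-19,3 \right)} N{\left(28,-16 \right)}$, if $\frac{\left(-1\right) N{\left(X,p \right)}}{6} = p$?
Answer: $- \frac{6336}{25} \approx -253.44$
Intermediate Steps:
$N{\left(X,p \right)} = - 6 p$
$h{\left(U,y \right)} = -3 + \frac{-21 + y}{-31 + U}$ ($h{\left(U,y \right)} = -3 + \frac{y - 21}{U - 31} = -3 + \frac{-21 + y}{-31 + U}$)
$h{\left(-19,3 \right)} N{\left(28,-16 \right)} = \frac{72 + 3 - -57}{-31 - 19} \left(\left(-6\right) \left(-16\right)\right) = \frac{72 + 3 + 57}{-50} \cdot 96 = \left(- \frac{1}{50}\right) 132 \cdot 96 = \left(- \frac{66}{25}\right) 96 = - \frac{6336}{25}$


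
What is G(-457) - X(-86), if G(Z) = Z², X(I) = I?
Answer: 208935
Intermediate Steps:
G(-457) - X(-86) = (-457)² - 1*(-86) = 208849 + 86 = 208935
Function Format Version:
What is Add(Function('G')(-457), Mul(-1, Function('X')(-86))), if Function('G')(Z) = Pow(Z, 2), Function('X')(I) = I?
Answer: 208935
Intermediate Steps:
Add(Function('G')(-457), Mul(-1, Function('X')(-86))) = Add(Pow(-457, 2), Mul(-1, -86)) = Add(208849, 86) = 208935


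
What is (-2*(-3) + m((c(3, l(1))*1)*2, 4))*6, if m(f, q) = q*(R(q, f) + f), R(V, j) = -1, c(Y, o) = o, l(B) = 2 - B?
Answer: 60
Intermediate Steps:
m(f, q) = q*(-1 + f)
(-2*(-3) + m((c(3, l(1))*1)*2, 4))*6 = (-2*(-3) + 4*(-1 + ((2 - 1*1)*1)*2))*6 = (6 + 4*(-1 + ((2 - 1)*1)*2))*6 = (6 + 4*(-1 + (1*1)*2))*6 = (6 + 4*(-1 + 1*2))*6 = (6 + 4*(-1 + 2))*6 = (6 + 4*1)*6 = (6 + 4)*6 = 10*6 = 60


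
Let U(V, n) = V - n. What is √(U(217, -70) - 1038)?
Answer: I*√751 ≈ 27.404*I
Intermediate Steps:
√(U(217, -70) - 1038) = √((217 - 1*(-70)) - 1038) = √((217 + 70) - 1038) = √(287 - 1038) = √(-751) = I*√751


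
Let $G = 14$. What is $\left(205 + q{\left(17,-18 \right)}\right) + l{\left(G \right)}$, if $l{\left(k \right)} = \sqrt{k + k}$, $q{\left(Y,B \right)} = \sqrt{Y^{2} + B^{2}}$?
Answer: $205 + \sqrt{613} + 2 \sqrt{7} \approx 235.05$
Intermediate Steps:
$q{\left(Y,B \right)} = \sqrt{B^{2} + Y^{2}}$
$l{\left(k \right)} = \sqrt{2} \sqrt{k}$ ($l{\left(k \right)} = \sqrt{2 k} = \sqrt{2} \sqrt{k}$)
$\left(205 + q{\left(17,-18 \right)}\right) + l{\left(G \right)} = \left(205 + \sqrt{\left(-18\right)^{2} + 17^{2}}\right) + \sqrt{2} \sqrt{14} = \left(205 + \sqrt{324 + 289}\right) + 2 \sqrt{7} = \left(205 + \sqrt{613}\right) + 2 \sqrt{7} = 205 + \sqrt{613} + 2 \sqrt{7}$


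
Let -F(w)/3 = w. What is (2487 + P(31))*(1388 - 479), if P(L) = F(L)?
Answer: 2176146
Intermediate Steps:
F(w) = -3*w
P(L) = -3*L
(2487 + P(31))*(1388 - 479) = (2487 - 3*31)*(1388 - 479) = (2487 - 93)*909 = 2394*909 = 2176146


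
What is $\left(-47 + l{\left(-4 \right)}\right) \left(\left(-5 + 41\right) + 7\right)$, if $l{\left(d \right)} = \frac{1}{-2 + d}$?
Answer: $- \frac{12169}{6} \approx -2028.2$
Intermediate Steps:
$\left(-47 + l{\left(-4 \right)}\right) \left(\left(-5 + 41\right) + 7\right) = \left(-47 + \frac{1}{-2 - 4}\right) \left(\left(-5 + 41\right) + 7\right) = \left(-47 + \frac{1}{-6}\right) \left(36 + 7\right) = \left(-47 - \frac{1}{6}\right) 43 = \left(- \frac{283}{6}\right) 43 = - \frac{12169}{6}$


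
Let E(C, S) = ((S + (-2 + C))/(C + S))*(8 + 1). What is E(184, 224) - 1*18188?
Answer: -1236175/68 ≈ -18179.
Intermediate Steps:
E(C, S) = 9*(-2 + C + S)/(C + S) (E(C, S) = ((-2 + C + S)/(C + S))*9 = 9*(-2 + C + S)/(C + S))
E(184, 224) - 1*18188 = 9*(-2 + 184 + 224)/(184 + 224) - 1*18188 = 9*406/408 - 18188 = 9*(1/408)*406 - 18188 = 609/68 - 18188 = -1236175/68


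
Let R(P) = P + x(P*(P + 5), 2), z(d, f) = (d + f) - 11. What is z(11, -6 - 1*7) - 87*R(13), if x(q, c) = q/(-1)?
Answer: 19214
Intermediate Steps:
z(d, f) = -11 + d + f
x(q, c) = -q (x(q, c) = q*(-1) = -q)
R(P) = P - P*(5 + P) (R(P) = P - P*(P + 5) = P - P*(5 + P))
z(11, -6 - 1*7) - 87*R(13) = (-11 + 11 + (-6 - 1*7)) - 1131*(-4 - 1*13) = (-11 + 11 + (-6 - 7)) - 1131*(-4 - 13) = (-11 + 11 - 13) - 1131*(-17) = -13 - 87*(-221) = -13 + 19227 = 19214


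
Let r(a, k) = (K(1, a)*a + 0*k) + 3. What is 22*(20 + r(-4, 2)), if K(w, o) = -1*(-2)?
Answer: 330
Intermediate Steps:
K(w, o) = 2
r(a, k) = 3 + 2*a (r(a, k) = (2*a + 0*k) + 3 = (2*a + 0) + 3 = 2*a + 3 = 3 + 2*a)
22*(20 + r(-4, 2)) = 22*(20 + (3 + 2*(-4))) = 22*(20 + (3 - 8)) = 22*(20 - 5) = 22*15 = 330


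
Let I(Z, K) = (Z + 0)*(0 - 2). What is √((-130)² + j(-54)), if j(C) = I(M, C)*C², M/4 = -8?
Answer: 2*√50881 ≈ 451.14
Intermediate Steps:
M = -32 (M = 4*(-8) = -32)
I(Z, K) = -2*Z (I(Z, K) = Z*(-2) = -2*Z)
j(C) = 64*C² (j(C) = (-2*(-32))*C² = 64*C²)
√((-130)² + j(-54)) = √((-130)² + 64*(-54)²) = √(16900 + 64*2916) = √(16900 + 186624) = √203524 = 2*√50881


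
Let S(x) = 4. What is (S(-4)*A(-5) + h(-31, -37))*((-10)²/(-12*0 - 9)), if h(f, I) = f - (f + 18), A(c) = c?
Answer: 3800/9 ≈ 422.22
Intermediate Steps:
h(f, I) = -18 (h(f, I) = f - (18 + f) = f + (-18 - f) = -18)
(S(-4)*A(-5) + h(-31, -37))*((-10)²/(-12*0 - 9)) = (4*(-5) - 18)*((-10)²/(-12*0 - 9)) = (-20 - 18)*(100/(0 - 9)) = -3800/(-9) = -3800*(-1)/9 = -38*(-100/9) = 3800/9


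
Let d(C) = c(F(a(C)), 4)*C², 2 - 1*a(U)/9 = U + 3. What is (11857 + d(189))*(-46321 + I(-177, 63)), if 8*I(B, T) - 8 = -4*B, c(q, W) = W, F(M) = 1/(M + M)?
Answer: -14307817083/2 ≈ -7.1539e+9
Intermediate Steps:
a(U) = -9 - 9*U (a(U) = 18 - 9*(U + 3) = 18 - 9*(3 + U) = 18 + (-27 - 9*U) = -9 - 9*U)
F(M) = 1/(2*M)
I(B, T) = 1 - B/2 (I(B, T) = 1 + (-4*B)/8 = 1 - B/2)
d(C) = 4*C²
(11857 + d(189))*(-46321 + I(-177, 63)) = (11857 + 4*189²)*(-46321 + (1 - ½*(-177))) = (11857 + 4*35721)*(-46321 + (1 + 177/2)) = (11857 + 142884)*(-46321 + 179/2) = 154741*(-92463/2) = -14307817083/2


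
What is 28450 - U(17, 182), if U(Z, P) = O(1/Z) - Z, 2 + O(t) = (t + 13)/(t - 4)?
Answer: 1907645/67 ≈ 28472.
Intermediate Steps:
O(t) = -2 + (13 + t)/(-4 + t) (O(t) = -2 + (t + 13)/(t - 4) = -2 + (13 + t)/(-4 + t))
U(Z, P) = -Z + (21 - 1/Z)/(-4 + 1/Z) (U(Z, P) = (21 - 1/Z)/(-4 + 1/Z) - Z = -Z + (21 - 1/Z)/(-4 + 1/Z))
28450 - U(17, 182) = 28450 - (1 - 20*17 - 4*17**2)/(-1 + 4*17) = 28450 - (1 - 340 - 4*289)/(-1 + 68) = 28450 - (1 - 340 - 1156)/67 = 28450 - (-1495)/67 = 28450 - 1*(-1495/67) = 28450 + 1495/67 = 1907645/67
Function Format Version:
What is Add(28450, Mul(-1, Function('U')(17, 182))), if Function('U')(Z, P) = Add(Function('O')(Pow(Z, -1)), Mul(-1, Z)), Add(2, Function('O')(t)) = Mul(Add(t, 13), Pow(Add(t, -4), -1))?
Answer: Rational(1907645, 67) ≈ 28472.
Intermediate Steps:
Function('O')(t) = Add(-2, Mul(Pow(Add(-4, t), -1), Add(13, t))) (Function('O')(t) = Add(-2, Mul(Add(t, 13), Pow(Add(t, -4), -1))) = Add(-2, Mul(Add(13, t), Pow(Add(-4, t), -1))) = Add(-2, Mul(Pow(Add(-4, t), -1), Add(13, t))))
Function('U')(Z, P) = Add(Mul(-1, Z), Mul(Pow(Add(-4, Pow(Z, -1)), -1), Add(21, Mul(-1, Pow(Z, -1))))) (Function('U')(Z, P) = Add(Mul(Pow(Add(-4, Pow(Z, -1)), -1), Add(21, Mul(-1, Pow(Z, -1)))), Mul(-1, Z)) = Add(Mul(-1, Z), Mul(Pow(Add(-4, Pow(Z, -1)), -1), Add(21, Mul(-1, Pow(Z, -1))))))
Add(28450, Mul(-1, Function('U')(17, 182))) = Add(28450, Mul(-1, Mul(Pow(Add(-1, Mul(4, 17)), -1), Add(1, Mul(-20, 17), Mul(-4, Pow(17, 2)))))) = Add(28450, Mul(-1, Mul(Pow(Add(-1, 68), -1), Add(1, -340, Mul(-4, 289))))) = Add(28450, Mul(-1, Mul(Pow(67, -1), Add(1, -340, -1156)))) = Add(28450, Mul(-1, Mul(Rational(1, 67), -1495))) = Add(28450, Mul(-1, Rational(-1495, 67))) = Add(28450, Rational(1495, 67)) = Rational(1907645, 67)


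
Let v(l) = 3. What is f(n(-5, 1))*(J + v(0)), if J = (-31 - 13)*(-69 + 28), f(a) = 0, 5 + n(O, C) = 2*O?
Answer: 0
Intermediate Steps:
n(O, C) = -5 + 2*O
J = 1804 (J = -44*(-41) = 1804)
f(n(-5, 1))*(J + v(0)) = 0*(1804 + 3) = 0*1807 = 0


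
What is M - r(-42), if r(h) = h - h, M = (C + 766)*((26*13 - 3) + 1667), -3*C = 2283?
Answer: 10010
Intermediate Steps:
C = -761 (C = -1/3*2283 = -761)
M = 10010 (M = (-761 + 766)*((26*13 - 3) + 1667) = 5*((338 - 3) + 1667) = 5*(335 + 1667) = 5*2002 = 10010)
r(h) = 0
M - r(-42) = 10010 - 1*0 = 10010 + 0 = 10010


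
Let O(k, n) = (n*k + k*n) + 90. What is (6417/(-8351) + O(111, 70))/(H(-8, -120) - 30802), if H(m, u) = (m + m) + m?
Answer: -130519713/257427926 ≈ -0.50701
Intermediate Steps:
H(m, u) = 3*m (H(m, u) = 2*m + m = 3*m)
O(k, n) = 90 + 2*k*n (O(k, n) = (k*n + k*n) + 90 = 2*k*n + 90 = 90 + 2*k*n)
(6417/(-8351) + O(111, 70))/(H(-8, -120) - 30802) = (6417/(-8351) + (90 + 2*111*70))/(3*(-8) - 30802) = (6417*(-1/8351) + (90 + 15540))/(-24 - 30802) = (-6417/8351 + 15630)/(-30826) = (130519713/8351)*(-1/30826) = -130519713/257427926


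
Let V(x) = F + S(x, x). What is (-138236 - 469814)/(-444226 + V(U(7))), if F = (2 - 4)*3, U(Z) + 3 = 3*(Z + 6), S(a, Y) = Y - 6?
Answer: 304025/222101 ≈ 1.3689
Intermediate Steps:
S(a, Y) = -6 + Y
U(Z) = 15 + 3*Z (U(Z) = -3 + 3*(Z + 6) = -3 + 3*(6 + Z) = -3 + (18 + 3*Z) = 15 + 3*Z)
F = -6 (F = -2*3 = -6)
V(x) = -12 + x (V(x) = -6 + (-6 + x) = -12 + x)
(-138236 - 469814)/(-444226 + V(U(7))) = (-138236 - 469814)/(-444226 + (-12 + (15 + 3*7))) = -608050/(-444226 + (-12 + (15 + 21))) = -608050/(-444226 + (-12 + 36)) = -608050/(-444226 + 24) = -608050/(-444202) = -608050*(-1/444202) = 304025/222101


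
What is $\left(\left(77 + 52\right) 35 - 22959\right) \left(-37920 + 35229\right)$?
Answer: $49632804$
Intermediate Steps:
$\left(\left(77 + 52\right) 35 - 22959\right) \left(-37920 + 35229\right) = \left(129 \cdot 35 - 22959\right) \left(-2691\right) = \left(4515 - 22959\right) \left(-2691\right) = \left(-18444\right) \left(-2691\right) = 49632804$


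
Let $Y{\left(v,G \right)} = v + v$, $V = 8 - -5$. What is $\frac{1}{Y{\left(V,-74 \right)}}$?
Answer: $\frac{1}{26} \approx 0.038462$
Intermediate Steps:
$V = 13$ ($V = 8 + 5 = 13$)
$Y{\left(v,G \right)} = 2 v$
$\frac{1}{Y{\left(V,-74 \right)}} = \frac{1}{2 \cdot 13} = \frac{1}{26}$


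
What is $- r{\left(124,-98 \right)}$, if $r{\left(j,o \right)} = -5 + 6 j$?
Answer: $-739$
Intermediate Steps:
$- r{\left(124,-98 \right)} = - (-5 + 6 \cdot 124) = - (-5 + 744) = \left(-1\right) 739 = -739$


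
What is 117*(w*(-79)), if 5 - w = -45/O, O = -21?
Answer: -184860/7 ≈ -26409.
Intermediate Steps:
w = 20/7 (w = 5 - (-45)/(-21) = 5 - (-45)*(-1)/21 = 5 - 1*15/7 = 5 - 15/7 = 20/7 ≈ 2.8571)
117*(w*(-79)) = 117*((20/7)*(-79)) = 117*(-1580/7) = -184860/7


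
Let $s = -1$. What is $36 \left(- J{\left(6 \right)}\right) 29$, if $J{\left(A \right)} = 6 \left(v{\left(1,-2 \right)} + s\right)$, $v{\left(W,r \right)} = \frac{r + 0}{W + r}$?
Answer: $-6264$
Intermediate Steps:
$v{\left(W,r \right)} = \frac{r}{W + r}$
$J{\left(A \right)} = 6$ ($J{\left(A \right)} = 6 \left(- \frac{2}{1 - 2} - 1\right) = 6 \left(- \frac{2}{-1} - 1\right) = 6 \left(\left(-2\right) \left(-1\right) - 1\right) = 6 \left(2 - 1\right) = 6 \cdot 1 = 6$)
$36 \left(- J{\left(6 \right)}\right) 29 = 36 \left(\left(-1\right) 6\right) 29 = 36 \left(-6\right) 29 = \left(-216\right) 29 = -6264$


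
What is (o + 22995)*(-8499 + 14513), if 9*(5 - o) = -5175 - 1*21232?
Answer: 1403709698/9 ≈ 1.5597e+8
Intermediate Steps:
o = 26452/9 (o = 5 - (-5175 - 1*21232)/9 = 5 - (-5175 - 21232)/9 = 5 - ⅑*(-26407) = 5 + 26407/9 = 26452/9 ≈ 2939.1)
(o + 22995)*(-8499 + 14513) = (26452/9 + 22995)*(-8499 + 14513) = (233407/9)*6014 = 1403709698/9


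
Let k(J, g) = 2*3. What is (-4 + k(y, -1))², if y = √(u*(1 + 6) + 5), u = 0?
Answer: 4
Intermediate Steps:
y = √5 (y = √(0*(1 + 6) + 5) = √(0*7 + 5) = √(0 + 5) = √5 ≈ 2.2361)
k(J, g) = 6
(-4 + k(y, -1))² = (-4 + 6)² = 2² = 4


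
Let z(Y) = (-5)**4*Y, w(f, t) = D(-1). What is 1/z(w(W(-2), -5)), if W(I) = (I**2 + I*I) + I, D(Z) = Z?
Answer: -1/625 ≈ -0.0016000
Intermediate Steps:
W(I) = I + 2*I**2 (W(I) = (I**2 + I**2) + I = 2*I**2 + I = I + 2*I**2)
w(f, t) = -1
z(Y) = 625*Y
1/z(w(W(-2), -5)) = 1/(625*(-1)) = 1/(-625) = -1/625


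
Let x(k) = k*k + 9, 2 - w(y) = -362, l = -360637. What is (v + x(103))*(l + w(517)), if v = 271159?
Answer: -101516645121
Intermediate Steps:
w(y) = 364 (w(y) = 2 - 1*(-362) = 2 + 362 = 364)
x(k) = 9 + k**2 (x(k) = k**2 + 9 = 9 + k**2)
(v + x(103))*(l + w(517)) = (271159 + (9 + 103**2))*(-360637 + 364) = (271159 + (9 + 10609))*(-360273) = (271159 + 10618)*(-360273) = 281777*(-360273) = -101516645121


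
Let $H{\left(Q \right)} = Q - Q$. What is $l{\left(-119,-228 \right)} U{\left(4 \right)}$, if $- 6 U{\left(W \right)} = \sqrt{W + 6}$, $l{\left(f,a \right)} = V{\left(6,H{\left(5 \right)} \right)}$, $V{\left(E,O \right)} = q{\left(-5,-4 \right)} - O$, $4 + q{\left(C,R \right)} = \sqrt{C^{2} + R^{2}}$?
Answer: $\frac{\sqrt{10} \left(4 - \sqrt{41}\right)}{6} \approx -1.2666$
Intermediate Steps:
$q{\left(C,R \right)} = -4 + \sqrt{C^{2} + R^{2}}$
$H{\left(Q \right)} = 0$
$V{\left(E,O \right)} = -4 + \sqrt{41} - O$ ($V{\left(E,O \right)} = \left(-4 + \sqrt{\left(-5\right)^{2} + \left(-4\right)^{2}}\right) - O = \left(-4 + \sqrt{25 + 16}\right) - O = \left(-4 + \sqrt{41}\right) - O = -4 + \sqrt{41} - O$)
$l{\left(f,a \right)} = -4 + \sqrt{41}$ ($l{\left(f,a \right)} = -4 + \sqrt{41} - 0 = -4 + \sqrt{41} + 0 = -4 + \sqrt{41}$)
$U{\left(W \right)} = - \frac{\sqrt{6 + W}}{6}$ ($U{\left(W \right)} = - \frac{\sqrt{W + 6}}{6} = - \frac{\sqrt{6 + W}}{6}$)
$l{\left(-119,-228 \right)} U{\left(4 \right)} = \left(-4 + \sqrt{41}\right) \left(- \frac{\sqrt{6 + 4}}{6}\right) = \left(-4 + \sqrt{41}\right) \left(- \frac{\sqrt{10}}{6}\right) = - \frac{\sqrt{10} \left(-4 + \sqrt{41}\right)}{6}$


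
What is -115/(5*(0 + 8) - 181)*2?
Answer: 230/141 ≈ 1.6312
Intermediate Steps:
-115/(5*(0 + 8) - 181)*2 = -115/(5*8 - 181)*2 = -115/(40 - 181)*2 = -115/(-141)*2 = -115*(-1/141)*2 = (115/141)*2 = 230/141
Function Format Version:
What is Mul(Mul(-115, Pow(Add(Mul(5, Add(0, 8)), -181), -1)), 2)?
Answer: Rational(230, 141) ≈ 1.6312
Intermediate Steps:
Mul(Mul(-115, Pow(Add(Mul(5, Add(0, 8)), -181), -1)), 2) = Mul(Mul(-115, Pow(Add(Mul(5, 8), -181), -1)), 2) = Mul(Mul(-115, Pow(Add(40, -181), -1)), 2) = Mul(Mul(-115, Pow(-141, -1)), 2) = Mul(Mul(-115, Rational(-1, 141)), 2) = Mul(Rational(115, 141), 2) = Rational(230, 141)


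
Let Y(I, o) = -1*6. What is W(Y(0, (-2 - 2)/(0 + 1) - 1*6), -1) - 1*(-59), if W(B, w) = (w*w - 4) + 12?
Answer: 68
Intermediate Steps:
Y(I, o) = -6
W(B, w) = 8 + w² (W(B, w) = (w² - 4) + 12 = (-4 + w²) + 12 = 8 + w²)
W(Y(0, (-2 - 2)/(0 + 1) - 1*6), -1) - 1*(-59) = (8 + (-1)²) - 1*(-59) = (8 + 1) + 59 = 9 + 59 = 68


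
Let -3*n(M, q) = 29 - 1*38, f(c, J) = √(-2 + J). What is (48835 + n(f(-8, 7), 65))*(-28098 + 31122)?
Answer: 147686112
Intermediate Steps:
n(M, q) = 3 (n(M, q) = -(29 - 1*38)/3 = -(29 - 38)/3 = -⅓*(-9) = 3)
(48835 + n(f(-8, 7), 65))*(-28098 + 31122) = (48835 + 3)*(-28098 + 31122) = 48838*3024 = 147686112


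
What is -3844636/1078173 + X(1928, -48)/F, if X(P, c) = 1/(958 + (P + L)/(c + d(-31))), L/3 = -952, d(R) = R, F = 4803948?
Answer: -157215904580593157/44088944570975160 ≈ -3.5659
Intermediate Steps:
L = -2856 (L = 3*(-952) = -2856)
X(P, c) = 1/(958 + (-2856 + P)/(-31 + c)) (X(P, c) = 1/(958 + (P - 2856)/(c - 31)) = 1/(958 + (-2856 + P)/(-31 + c)))
-3844636/1078173 + X(1928, -48)/F = -3844636/1078173 + ((-31 - 48)/(-32554 + 1928 + 958*(-48)))/4803948 = -3844636*1/1078173 + (-79/(-32554 + 1928 - 45984))*(1/4803948) = -3844636/1078173 + (-79/(-76610))*(1/4803948) = -3844636/1078173 - 1/76610*(-79)*(1/4803948) = -3844636/1078173 + (79/76610)*(1/4803948) = -3844636/1078173 + 79/368030456280 = -157215904580593157/44088944570975160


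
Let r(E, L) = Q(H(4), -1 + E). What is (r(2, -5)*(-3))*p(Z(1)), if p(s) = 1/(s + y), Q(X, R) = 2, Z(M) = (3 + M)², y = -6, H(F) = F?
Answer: -⅗ ≈ -0.60000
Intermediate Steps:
r(E, L) = 2
p(s) = 1/(-6 + s) (p(s) = 1/(s - 6) = 1/(-6 + s))
(r(2, -5)*(-3))*p(Z(1)) = (2*(-3))/(-6 + (3 + 1)²) = -6/(-6 + 4²) = -6/(-6 + 16) = -6/10 = -6*⅒ = -⅗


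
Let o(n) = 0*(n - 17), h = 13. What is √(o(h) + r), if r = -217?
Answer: I*√217 ≈ 14.731*I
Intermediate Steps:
o(n) = 0 (o(n) = 0*(-17 + n) = 0)
√(o(h) + r) = √(0 - 217) = √(-217) = I*√217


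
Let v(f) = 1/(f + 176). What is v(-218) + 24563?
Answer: 1031645/42 ≈ 24563.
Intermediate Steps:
v(f) = 1/(176 + f)
v(-218) + 24563 = 1/(176 - 218) + 24563 = 1/(-42) + 24563 = -1/42 + 24563 = 1031645/42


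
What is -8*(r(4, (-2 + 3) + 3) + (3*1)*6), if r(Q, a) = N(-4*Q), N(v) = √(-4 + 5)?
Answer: -152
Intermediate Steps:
N(v) = 1 (N(v) = √1 = 1)
r(Q, a) = 1
-8*(r(4, (-2 + 3) + 3) + (3*1)*6) = -8*(1 + (3*1)*6) = -8*(1 + 3*6) = -8*(1 + 18) = -8*19 = -152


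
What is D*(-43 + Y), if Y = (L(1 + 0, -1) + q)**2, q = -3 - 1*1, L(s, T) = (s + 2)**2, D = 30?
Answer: -540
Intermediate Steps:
L(s, T) = (2 + s)**2
q = -4 (q = -3 - 1 = -4)
Y = 25 (Y = ((2 + (1 + 0))**2 - 4)**2 = ((2 + 1)**2 - 4)**2 = (3**2 - 4)**2 = (9 - 4)**2 = 5**2 = 25)
D*(-43 + Y) = 30*(-43 + 25) = 30*(-18) = -540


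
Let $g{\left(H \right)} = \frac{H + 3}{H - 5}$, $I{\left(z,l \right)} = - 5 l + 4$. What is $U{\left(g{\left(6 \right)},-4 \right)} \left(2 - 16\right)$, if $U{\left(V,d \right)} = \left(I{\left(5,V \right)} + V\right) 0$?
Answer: $0$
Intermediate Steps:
$I{\left(z,l \right)} = 4 - 5 l$
$g{\left(H \right)} = \frac{3 + H}{-5 + H}$
$U{\left(V,d \right)} = 0$ ($U{\left(V,d \right)} = \left(\left(4 - 5 V\right) + V\right) 0 = \left(4 - 4 V\right) 0 = 0$)
$U{\left(g{\left(6 \right)},-4 \right)} \left(2 - 16\right) = 0 \left(2 - 16\right) = 0 \left(-14\right) = 0$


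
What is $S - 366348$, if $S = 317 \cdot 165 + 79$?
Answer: $-313964$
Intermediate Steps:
$S = 52384$ ($S = 52305 + 79 = 52384$)
$S - 366348 = 52384 - 366348 = -313964$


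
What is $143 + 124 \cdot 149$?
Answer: $18619$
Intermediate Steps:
$143 + 124 \cdot 149 = 143 + 18476 = 18619$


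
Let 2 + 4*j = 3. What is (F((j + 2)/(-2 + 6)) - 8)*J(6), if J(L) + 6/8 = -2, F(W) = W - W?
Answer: 22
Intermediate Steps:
j = ¼ (j = -½ + (¼)*3 = -½ + ¾ = ¼ ≈ 0.25000)
F(W) = 0
J(L) = -11/4 (J(L) = -¾ - 2 = -11/4)
(F((j + 2)/(-2 + 6)) - 8)*J(6) = (0 - 8)*(-11/4) = -8*(-11/4) = 22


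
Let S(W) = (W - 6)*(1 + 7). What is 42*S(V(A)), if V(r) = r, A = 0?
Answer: -2016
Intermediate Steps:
S(W) = -48 + 8*W (S(W) = (-6 + W)*8 = -48 + 8*W)
42*S(V(A)) = 42*(-48 + 8*0) = 42*(-48 + 0) = 42*(-48) = -2016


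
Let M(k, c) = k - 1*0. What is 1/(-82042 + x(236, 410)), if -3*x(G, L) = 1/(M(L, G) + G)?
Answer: -1938/158997397 ≈ -1.2189e-5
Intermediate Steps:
M(k, c) = k (M(k, c) = k + 0 = k)
x(G, L) = -1/(3*(G + L)) (x(G, L) = -1/(3*(L + G)) = -1/(3*(G + L)))
1/(-82042 + x(236, 410)) = 1/(-82042 - 1/(3*236 + 3*410)) = 1/(-82042 - 1/(708 + 1230)) = 1/(-82042 - 1/1938) = 1/(-158997397/1938) = -1938/158997397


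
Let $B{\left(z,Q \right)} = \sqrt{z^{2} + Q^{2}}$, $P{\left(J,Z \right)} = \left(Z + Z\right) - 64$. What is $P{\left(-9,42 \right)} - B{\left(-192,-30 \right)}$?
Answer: $20 - 6 \sqrt{1049} \approx -174.33$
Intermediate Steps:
$P{\left(J,Z \right)} = -64 + 2 Z$ ($P{\left(J,Z \right)} = 2 Z - 64 = -64 + 2 Z$)
$B{\left(z,Q \right)} = \sqrt{Q^{2} + z^{2}}$
$P{\left(-9,42 \right)} - B{\left(-192,-30 \right)} = \left(-64 + 2 \cdot 42\right) - \sqrt{\left(-30\right)^{2} + \left(-192\right)^{2}} = \left(-64 + 84\right) - \sqrt{900 + 36864} = 20 - \sqrt{37764} = 20 - 6 \sqrt{1049}$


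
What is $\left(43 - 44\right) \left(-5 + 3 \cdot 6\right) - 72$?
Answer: $-85$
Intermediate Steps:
$\left(43 - 44\right) \left(-5 + 3 \cdot 6\right) - 72 = - (-5 + 18) - 72 = \left(-1\right) 13 - 72 = -13 - 72 = -85$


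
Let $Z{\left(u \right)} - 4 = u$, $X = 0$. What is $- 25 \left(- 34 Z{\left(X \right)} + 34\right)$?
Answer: $2550$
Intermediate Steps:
$Z{\left(u \right)} = 4 + u$
$- 25 \left(- 34 Z{\left(X \right)} + 34\right) = - 25 \left(- 34 \left(4 + 0\right) + 34\right) = - 25 \left(\left(-34\right) 4 + 34\right) = - 25 \left(-136 + 34\right) = \left(-25\right) \left(-102\right) = 2550$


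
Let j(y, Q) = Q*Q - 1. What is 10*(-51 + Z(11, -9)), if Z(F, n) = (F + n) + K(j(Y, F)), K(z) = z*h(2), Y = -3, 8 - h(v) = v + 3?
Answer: 3110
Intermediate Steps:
h(v) = 5 - v (h(v) = 8 - (v + 3) = 8 - (3 + v) = 8 + (-3 - v) = 5 - v)
j(y, Q) = -1 + Q**2 (j(y, Q) = Q**2 - 1 = -1 + Q**2)
K(z) = 3*z (K(z) = z*(5 - 1*2) = z*(5 - 2) = z*3 = 3*z)
Z(F, n) = -3 + F + n + 3*F**2 (Z(F, n) = (F + n) + 3*(-1 + F**2) = (F + n) + (-3 + 3*F**2) = -3 + F + n + 3*F**2)
10*(-51 + Z(11, -9)) = 10*(-51 + (-3 + 11 - 9 + 3*11**2)) = 10*(-51 + (-3 + 11 - 9 + 3*121)) = 10*(-51 + (-3 + 11 - 9 + 363)) = 10*(-51 + 362) = 10*311 = 3110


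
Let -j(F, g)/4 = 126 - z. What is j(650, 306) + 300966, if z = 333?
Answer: 301794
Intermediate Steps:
j(F, g) = 828 (j(F, g) = -4*(126 - 1*333) = -4*(126 - 333) = -4*(-207) = 828)
j(650, 306) + 300966 = 828 + 300966 = 301794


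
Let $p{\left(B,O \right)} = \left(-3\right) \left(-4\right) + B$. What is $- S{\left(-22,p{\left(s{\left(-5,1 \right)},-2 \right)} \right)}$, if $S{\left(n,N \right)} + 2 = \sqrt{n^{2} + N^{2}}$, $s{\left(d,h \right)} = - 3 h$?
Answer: $2 - \sqrt{565} \approx -21.77$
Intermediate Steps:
$p{\left(B,O \right)} = 12 + B$
$S{\left(n,N \right)} = -2 + \sqrt{N^{2} + n^{2}}$ ($S{\left(n,N \right)} = -2 + \sqrt{n^{2} + N^{2}} = -2 + \sqrt{N^{2} + n^{2}}$)
$- S{\left(-22,p{\left(s{\left(-5,1 \right)},-2 \right)} \right)} = - (-2 + \sqrt{\left(12 - 3\right)^{2} + \left(-22\right)^{2}}) = - (-2 + \sqrt{\left(12 - 3\right)^{2} + 484}) = - (-2 + \sqrt{9^{2} + 484}) = - (-2 + \sqrt{81 + 484}) = - (-2 + \sqrt{565}) = 2 - \sqrt{565}$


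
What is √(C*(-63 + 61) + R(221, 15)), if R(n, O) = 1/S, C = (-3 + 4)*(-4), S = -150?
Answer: √7194/30 ≈ 2.8272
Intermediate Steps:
C = -4 (C = 1*(-4) = -4)
R(n, O) = -1/150 (R(n, O) = 1/(-150) = -1/150)
√(C*(-63 + 61) + R(221, 15)) = √(-4*(-63 + 61) - 1/150) = √(-4*(-2) - 1/150) = √(8 - 1/150) = √(1199/150) = √7194/30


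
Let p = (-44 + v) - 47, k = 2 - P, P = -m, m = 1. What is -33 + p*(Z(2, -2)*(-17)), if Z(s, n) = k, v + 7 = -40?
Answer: 7005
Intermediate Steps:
v = -47 (v = -7 - 40 = -47)
P = -1 (P = -1*1 = -1)
k = 3 (k = 2 - 1*(-1) = 2 + 1 = 3)
Z(s, n) = 3
p = -138 (p = (-44 - 47) - 47 = -91 - 47 = -138)
-33 + p*(Z(2, -2)*(-17)) = -33 - 414*(-17) = -33 - 138*(-51) = -33 + 7038 = 7005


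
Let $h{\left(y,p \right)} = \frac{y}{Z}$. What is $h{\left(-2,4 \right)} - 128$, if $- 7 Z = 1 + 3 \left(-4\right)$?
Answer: $- \frac{1422}{11} \approx -129.27$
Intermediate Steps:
$Z = \frac{11}{7}$ ($Z = - \frac{1 + 3 \left(-4\right)}{7} = - \frac{1 - 12}{7} = \left(- \frac{1}{7}\right) \left(-11\right) = \frac{11}{7} \approx 1.5714$)
$h{\left(y,p \right)} = \frac{7 y}{11}$ ($h{\left(y,p \right)} = \frac{y}{\frac{11}{7}} = y \frac{7}{11} = \frac{7 y}{11}$)
$h{\left(-2,4 \right)} - 128 = \frac{7}{11} \left(-2\right) - 128 = - \frac{14}{11} - 128 = - \frac{1422}{11}$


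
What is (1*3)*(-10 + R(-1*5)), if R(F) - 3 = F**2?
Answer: 54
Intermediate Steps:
R(F) = 3 + F**2
(1*3)*(-10 + R(-1*5)) = (1*3)*(-10 + (3 + (-1*5)**2)) = 3*(-10 + (3 + (-5)**2)) = 3*(-10 + (3 + 25)) = 3*(-10 + 28) = 3*18 = 54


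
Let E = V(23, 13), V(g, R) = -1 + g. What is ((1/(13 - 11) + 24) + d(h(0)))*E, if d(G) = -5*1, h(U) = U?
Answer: 429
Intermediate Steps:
d(G) = -5
E = 22 (E = -1 + 23 = 22)
((1/(13 - 11) + 24) + d(h(0)))*E = ((1/(13 - 11) + 24) - 5)*22 = ((1/2 + 24) - 5)*22 = ((½ + 24) - 5)*22 = (49/2 - 5)*22 = (39/2)*22 = 429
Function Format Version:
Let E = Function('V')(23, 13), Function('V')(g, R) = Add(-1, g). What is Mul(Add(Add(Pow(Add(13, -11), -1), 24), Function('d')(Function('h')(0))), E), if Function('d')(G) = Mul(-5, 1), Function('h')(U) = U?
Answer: 429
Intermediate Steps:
Function('d')(G) = -5
E = 22 (E = Add(-1, 23) = 22)
Mul(Add(Add(Pow(Add(13, -11), -1), 24), Function('d')(Function('h')(0))), E) = Mul(Add(Add(Pow(Add(13, -11), -1), 24), -5), 22) = Mul(Add(Add(Pow(2, -1), 24), -5), 22) = Mul(Add(Add(Rational(1, 2), 24), -5), 22) = Mul(Add(Rational(49, 2), -5), 22) = Mul(Rational(39, 2), 22) = 429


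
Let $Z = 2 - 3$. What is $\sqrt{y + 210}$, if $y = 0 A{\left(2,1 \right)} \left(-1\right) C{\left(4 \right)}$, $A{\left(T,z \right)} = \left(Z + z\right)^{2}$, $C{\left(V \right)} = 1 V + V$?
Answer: $\sqrt{210} \approx 14.491$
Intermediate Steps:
$Z = -1$ ($Z = 2 - 3 = -1$)
$C{\left(V \right)} = 2 V$ ($C{\left(V \right)} = V + V = 2 V$)
$A{\left(T,z \right)} = \left(-1 + z\right)^{2}$
$y = 0$ ($y = 0 \left(-1 + 1\right)^{2} \left(-1\right) 2 \cdot 4 = 0 \cdot 0^{2} \left(-1\right) 8 = 0 \cdot 0 \left(-1\right) 8 = 0 \cdot 0 \cdot 8 = 0 \cdot 8 = 0$)
$\sqrt{y + 210} = \sqrt{0 + 210} = \sqrt{210}$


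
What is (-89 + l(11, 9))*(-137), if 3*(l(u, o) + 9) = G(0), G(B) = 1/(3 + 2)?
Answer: 201253/15 ≈ 13417.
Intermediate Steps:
G(B) = 1/5
l(u, o) = -134/15 (l(u, o) = -9 + (1/3)*(1/5) = -9 + 1/15 = -134/15)
(-89 + l(11, 9))*(-137) = (-89 - 134/15)*(-137) = -1469/15*(-137) = 201253/15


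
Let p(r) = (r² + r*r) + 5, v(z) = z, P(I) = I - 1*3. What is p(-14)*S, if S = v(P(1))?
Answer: -794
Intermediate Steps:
P(I) = -3 + I (P(I) = I - 3 = -3 + I)
p(r) = 5 + 2*r² (p(r) = (r² + r²) + 5 = 2*r² + 5 = 5 + 2*r²)
S = -2 (S = -3 + 1 = -2)
p(-14)*S = (5 + 2*(-14)²)*(-2) = (5 + 2*196)*(-2) = (5 + 392)*(-2) = 397*(-2) = -794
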